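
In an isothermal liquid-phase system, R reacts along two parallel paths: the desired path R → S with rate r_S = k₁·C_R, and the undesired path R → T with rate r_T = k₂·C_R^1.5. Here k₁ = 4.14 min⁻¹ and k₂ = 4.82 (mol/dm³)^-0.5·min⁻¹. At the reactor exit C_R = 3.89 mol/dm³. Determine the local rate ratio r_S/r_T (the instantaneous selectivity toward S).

0.435

S_{S/T} = r_S/r_T = (k₁·C_R)/(k₂·C_R^1.5) = (k₁/k₂)·C_R^-0.5.
= (4.14×3.890) / (4.82×3.890^1.5) = 16.10/36.98 = 0.435.
The undesired path is higher order in R, so low C_R (CSTR or dilute feed) favours S.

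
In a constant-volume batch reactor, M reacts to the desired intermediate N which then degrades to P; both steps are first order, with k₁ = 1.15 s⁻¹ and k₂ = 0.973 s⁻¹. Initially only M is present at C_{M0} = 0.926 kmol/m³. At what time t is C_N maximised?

0.944 s

Setting dC_N/dt = 0 gives t_opt = ln(k₂/k₁)/(k₂−k₁).
= ln(0.973/1.15)/(0.973−1.15) = ln(0.8461)/-0.1770 = -0.1671/-0.1770 = 0.944 s.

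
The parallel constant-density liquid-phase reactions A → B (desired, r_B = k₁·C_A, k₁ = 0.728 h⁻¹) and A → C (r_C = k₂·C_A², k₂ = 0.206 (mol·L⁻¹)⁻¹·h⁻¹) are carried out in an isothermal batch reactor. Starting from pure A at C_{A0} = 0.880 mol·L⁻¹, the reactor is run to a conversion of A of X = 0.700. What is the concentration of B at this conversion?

C_A = C_{A0}(1−X) = 0.2640 mol·L⁻¹.
Along a PFR/batch, dC_B/dC_A = −r_B/(r_B+r_C) = −k₁/(k₁+k₂·C_A).
Integrating from C_{A0} to C_A: C_B = (0.728/0.206)·ln[(0.728+0.206·0.880)/(0.728+0.206·0.264)] = 3.534·ln(0.9093/0.7824) = 0.5312 mol·L⁻¹.

0.531 mol·L⁻¹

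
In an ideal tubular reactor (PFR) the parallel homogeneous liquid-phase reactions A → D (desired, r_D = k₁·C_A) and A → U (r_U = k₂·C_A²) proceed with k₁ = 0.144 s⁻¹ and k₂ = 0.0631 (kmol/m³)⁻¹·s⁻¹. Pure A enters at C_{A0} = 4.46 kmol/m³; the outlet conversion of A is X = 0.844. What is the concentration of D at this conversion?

C_A = C_{A0}(1−X) = 0.6958 kmol/m³.
Along a PFR/batch, dC_D/dC_A = −r_D/(r_D+r_U) = −k₁/(k₁+k₂·C_A).
Integrating from C_{A0} to C_A: C_D = (0.144/0.0631)·ln[(0.144+0.0631·4.46)/(0.144+0.0631·0.696)] = 2.282·ln(0.4254/0.1879) = 1.865 kmol/m³.

1.86 kmol/m³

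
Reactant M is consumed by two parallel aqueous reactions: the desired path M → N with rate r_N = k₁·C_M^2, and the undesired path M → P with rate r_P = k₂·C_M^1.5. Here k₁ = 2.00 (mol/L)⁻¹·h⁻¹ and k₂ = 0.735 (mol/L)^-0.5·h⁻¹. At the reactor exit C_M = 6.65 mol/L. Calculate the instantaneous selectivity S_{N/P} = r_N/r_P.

7.02

S_{N/P} = r_N/r_P = (k₁·C_M^2)/(k₂·C_M^1.5) = (k₁/k₂)·C_M^0.5.
= (2.00×6.650^2) / (0.735×6.650^1.5) = 88.45/12.60 = 7.02.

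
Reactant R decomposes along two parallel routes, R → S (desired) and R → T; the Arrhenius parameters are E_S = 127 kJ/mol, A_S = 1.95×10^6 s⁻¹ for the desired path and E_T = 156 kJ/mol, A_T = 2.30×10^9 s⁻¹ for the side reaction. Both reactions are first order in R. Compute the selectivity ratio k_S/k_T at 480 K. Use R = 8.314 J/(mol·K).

With equal orders, S_{S/T} = k_S/k_T = (A_S/A_T)·exp[(E_T−E_S)/(RT)].
(E_T−E_S)/(RT) = (156−127)×10³/(8.314×480) = 29000/3991 = 7.267.
k_S/k_T = (1.95×10^6/2.30×10^9)·exp(7.267) = 8.478×10^-4 × 1432 = 1.21.

1.21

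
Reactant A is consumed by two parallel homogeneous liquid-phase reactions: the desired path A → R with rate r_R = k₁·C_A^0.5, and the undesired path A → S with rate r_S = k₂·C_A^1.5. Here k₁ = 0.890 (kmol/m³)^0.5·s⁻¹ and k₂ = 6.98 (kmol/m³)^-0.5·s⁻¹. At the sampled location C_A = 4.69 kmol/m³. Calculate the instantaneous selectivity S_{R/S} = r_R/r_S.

0.0272

S_{R/S} = r_R/r_S = (k₁·C_A^0.5)/(k₂·C_A^1.5) = (k₁/k₂)·C_A⁻¹.
= (0.890×4.690^0.5) / (6.98×4.690^1.5) = 1.927/70.89 = 0.0272.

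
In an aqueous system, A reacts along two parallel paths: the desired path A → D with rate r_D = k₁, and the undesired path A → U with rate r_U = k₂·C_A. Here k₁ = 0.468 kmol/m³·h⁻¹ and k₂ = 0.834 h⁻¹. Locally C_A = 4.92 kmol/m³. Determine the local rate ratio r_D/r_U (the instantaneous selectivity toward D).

0.114

S_{D/U} = r_D/r_U = (k₁)/(k₂·C_A) = (k₁/k₂)·C_A⁻¹.
= (0.468) / (0.834×4.920) = 0.4680/4.103 = 0.114.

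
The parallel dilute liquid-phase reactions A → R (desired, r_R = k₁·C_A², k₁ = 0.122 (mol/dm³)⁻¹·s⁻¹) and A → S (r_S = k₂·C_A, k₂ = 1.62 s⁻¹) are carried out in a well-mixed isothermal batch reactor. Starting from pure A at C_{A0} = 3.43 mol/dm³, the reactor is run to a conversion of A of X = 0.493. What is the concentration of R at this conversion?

C_A = C_{A0}(1−X) = 1.739 mol/dm³.
Along a PFR/batch, dC_S/dC_A = −r_S/(r_R+r_S) = −k₂/(k₂+k₁·C_A).
Integrating from C_{A0} to C_A: C_S = (1.62/0.122)·ln[(1.62+0.122·3.43)/(1.62+0.122·1.74)] = 13.28·ln(2.038/1.832) = 1.417 mol/dm³.
Then C_R = (C_{A0}−C_A) − C_S = 1.691 − 1.417 = 0.2742 mol/dm³.

0.274 mol/dm³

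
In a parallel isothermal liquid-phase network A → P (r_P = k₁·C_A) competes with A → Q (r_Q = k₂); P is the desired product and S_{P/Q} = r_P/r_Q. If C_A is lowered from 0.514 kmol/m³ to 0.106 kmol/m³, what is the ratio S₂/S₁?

S_{P/Q} = (k₁/k₂)·C_A, so S₂/S₁ = (C_{A,2}/C_{A,1}).
= 0.106/0.514 = 0.206.

0.206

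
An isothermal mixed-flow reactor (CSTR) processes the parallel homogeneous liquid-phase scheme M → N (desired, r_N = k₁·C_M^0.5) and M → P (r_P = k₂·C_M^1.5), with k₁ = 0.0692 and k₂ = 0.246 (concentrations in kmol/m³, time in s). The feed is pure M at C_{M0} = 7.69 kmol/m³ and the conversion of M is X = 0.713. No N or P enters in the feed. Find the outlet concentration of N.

Exit C_M = C_{M0}(1−X) = 7.69×0.287 = 2.207 kmol/m³.
In a CSTR the entire volume is at exit conditions, so r_N = 0.0692×2.207^0.5 = 0.1028 and r_P = 0.246×2.207^1.5 = 0.8066.
Fraction of consumed M going to N: r_N/(r_N+r_P) = 0.1130.
C_N = 0.1130·C_{M0}·X = 0.1130×7.69×0.713 = 0.620 kmol/m³.

0.620 kmol/m³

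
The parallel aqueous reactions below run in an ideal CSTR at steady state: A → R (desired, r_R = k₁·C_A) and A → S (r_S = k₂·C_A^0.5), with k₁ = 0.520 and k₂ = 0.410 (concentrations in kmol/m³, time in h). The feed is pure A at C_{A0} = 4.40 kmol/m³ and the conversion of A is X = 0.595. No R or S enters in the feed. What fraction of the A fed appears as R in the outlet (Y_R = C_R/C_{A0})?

Exit C_A = C_{A0}(1−X) = 4.40×0.405 = 1.782 kmol/m³.
A CSTR operates uniformly at the exit composition, giving r_R = 0.9266 and r_S = 0.5473 (each k·C_A^n at C_A = 1.782).
Fraction of consumed A going to R: r_R/(r_R+r_S) = 0.6287.
C_R = 0.6287·C_{A0}·X = 0.6287×4.40×0.595 = 1.65 kmol/m³; Y_R = C_R/C_{A0} = 0.374.

0.374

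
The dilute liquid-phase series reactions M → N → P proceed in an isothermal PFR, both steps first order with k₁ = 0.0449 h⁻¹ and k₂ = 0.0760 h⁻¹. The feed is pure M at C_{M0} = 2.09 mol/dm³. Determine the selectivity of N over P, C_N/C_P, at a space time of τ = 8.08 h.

The intermediate concentration in a first-order A→B→C sequence is C_N = k₁C_{M0}(e^(−k₁τ) − e^(−k₂τ))/(k₂−k₁).
e^(−k₁τ) = e^(−0.0449×8.08) = e^(−0.3628) = 0.6957; e^(−k₂τ) = e^(−0.6141) = 0.5411.
C_N = 0.0449×2.09/(0.0760−0.0449) × (0.6957−0.5411) = 3.017×0.1546 = 0.4665 mol/dm³.
C_M = C_{M0}e^(−k₁τ) = 1.454 mol/dm³, so C_P = C_{M0}−C_M−C_N = 0.1695 mol/dm³; C_N/C_P = 2.75.

2.75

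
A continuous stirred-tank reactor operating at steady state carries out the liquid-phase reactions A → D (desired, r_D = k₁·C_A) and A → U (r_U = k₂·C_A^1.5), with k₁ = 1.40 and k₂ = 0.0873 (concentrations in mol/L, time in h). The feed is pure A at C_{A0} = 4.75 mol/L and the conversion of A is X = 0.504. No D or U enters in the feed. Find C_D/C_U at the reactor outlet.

Exit C_A = C_{A0}(1−X) = 4.75×0.496 = 2.356 mol/L.
Rates in a CSTR are evaluated at the outlet concentration: r_D = 1.40×2.356 = 3.298, r_U = 0.0873×2.356^1.5 = 0.3157.
Overall selectivity = C_D/C_U = r_Dτ/(r_Uτ) = r_D/r_U = 10.4.

10.4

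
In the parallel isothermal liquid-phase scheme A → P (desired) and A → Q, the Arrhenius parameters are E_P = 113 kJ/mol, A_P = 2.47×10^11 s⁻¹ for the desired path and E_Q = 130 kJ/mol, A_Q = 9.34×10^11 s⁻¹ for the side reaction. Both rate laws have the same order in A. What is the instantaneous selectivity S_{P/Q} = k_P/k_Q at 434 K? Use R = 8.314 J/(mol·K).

29.4

With equal orders, S_{P/Q} = k_P/k_Q = (A_P/A_Q)·exp[(E_Q−E_P)/(RT)].
(E_Q−E_P)/(RT) = (130−113)×10³/(8.314×434) = 17000/3608 = 4.711.
k_P/k_Q = (2.47×10^11/9.34×10^11)·exp(4.711) = 0.2645 × 111.2 = 29.4.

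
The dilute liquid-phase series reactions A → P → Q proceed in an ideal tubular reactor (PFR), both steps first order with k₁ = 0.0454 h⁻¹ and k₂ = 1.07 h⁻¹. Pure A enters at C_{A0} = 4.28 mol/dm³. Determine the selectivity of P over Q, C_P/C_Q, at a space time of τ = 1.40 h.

For first-order series with pure A initially, C_P(τ) = k₁C_{A0}/(k₂−k₁)·(e^(−k₁τ) − e^(−k₂τ)).
e^(−k₁τ) = e^(−0.0454×1.40) = e^(−0.06356) = 0.9384; e^(−k₂τ) = e^(−1.498) = 0.2236.
C_P = 0.0454×4.28/(1.07−0.0454) × (0.9384−0.2236) = 0.1896×0.7148 = 0.1356 mol/dm³.
C_A = C_{A0}e^(−k₁τ) = 4.016 mol/dm³, so C_Q = C_{A0}−C_A−C_P = 0.1280 mol/dm³; C_P/C_Q = 1.06.

1.06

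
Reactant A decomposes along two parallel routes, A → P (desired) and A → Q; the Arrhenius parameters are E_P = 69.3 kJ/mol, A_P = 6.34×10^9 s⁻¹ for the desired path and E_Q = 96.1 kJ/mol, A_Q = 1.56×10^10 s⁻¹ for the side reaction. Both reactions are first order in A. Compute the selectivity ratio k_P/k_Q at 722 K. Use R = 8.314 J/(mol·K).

k_P/k_Q = (A_P/A_Q)·exp[−(E_P−E_Q)/(RT)] = (A_P/A_Q)·exp[(E_Q−E_P)/(RT)].
(E_Q−E_P)/(RT) = (96.1−69.3)×10³/(8.314×722) = 26800/6003 = 4.465.
k_P/k_Q = (6.34×10^9/1.56×10^10)·exp(4.465) = 0.4064 × 86.89 = 35.3.

35.3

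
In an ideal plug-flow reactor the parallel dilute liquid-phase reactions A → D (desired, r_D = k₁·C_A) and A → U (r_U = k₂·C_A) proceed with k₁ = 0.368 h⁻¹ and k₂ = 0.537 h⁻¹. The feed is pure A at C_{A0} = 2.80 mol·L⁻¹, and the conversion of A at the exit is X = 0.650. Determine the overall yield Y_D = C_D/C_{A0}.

C_A = C_{A0}(1−X) = 0.9800 mol·L⁻¹.
Both paths are first order in A, so the instantaneous fraction to D is constant: dC_D/d(−C_A) = k₁/(k₁+k₂) = 0.4066.
C_D = 0.4066·(C_{A0}−C_A) = 0.4066×1.820 = 0.740 mol·L⁻¹.
Y_D = C_D/C_{A0} = 0.7401/2.80 = 0.264.

0.264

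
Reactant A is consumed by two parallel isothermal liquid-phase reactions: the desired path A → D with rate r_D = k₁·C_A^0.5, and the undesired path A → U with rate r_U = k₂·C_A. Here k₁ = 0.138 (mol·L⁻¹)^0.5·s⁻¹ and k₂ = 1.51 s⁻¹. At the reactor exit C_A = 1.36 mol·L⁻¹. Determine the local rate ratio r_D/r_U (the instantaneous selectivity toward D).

0.0784

S_{D/U} = r_D/r_U = (k₁·C_A^0.5)/(k₂·C_A) = (k₁/k₂)·C_A^-0.5.
= (0.138×1.360^0.5) / (1.51×1.360) = 0.1609/2.054 = 0.0784.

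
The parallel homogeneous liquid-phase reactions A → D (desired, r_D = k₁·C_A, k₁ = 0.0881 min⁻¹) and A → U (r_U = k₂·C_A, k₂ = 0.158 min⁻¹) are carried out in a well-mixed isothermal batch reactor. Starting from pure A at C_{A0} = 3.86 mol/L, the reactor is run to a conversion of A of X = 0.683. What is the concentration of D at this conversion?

0.944 mol/L

C_A = C_{A0}(1−X) = 1.224 mol/L.
Both paths are first order in A, so the instantaneous fraction to D is constant: dC_D/d(−C_A) = k₁/(k₁+k₂) = 0.3580.
C_D = 0.3580·(C_{A0}−C_A) = 0.3580×2.636 = 0.944 mol/L.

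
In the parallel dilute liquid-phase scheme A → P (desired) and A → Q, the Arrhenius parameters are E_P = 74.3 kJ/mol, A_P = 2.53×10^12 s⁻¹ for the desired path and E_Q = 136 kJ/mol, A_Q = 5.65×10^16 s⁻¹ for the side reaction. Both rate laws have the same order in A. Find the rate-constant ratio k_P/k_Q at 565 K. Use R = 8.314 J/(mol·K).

22.7

k_P/k_Q = (A_P/A_Q)·exp[−(E_P−E_Q)/(RT)] = (A_P/A_Q)·exp[(E_Q−E_P)/(RT)].
(E_Q−E_P)/(RT) = (136−74.3)×10³/(8.314×565) = 61700/4697 = 13.13.
k_P/k_Q = (2.53×10^12/5.65×10^16)·exp(13.13) = 4.478×10^-5 × 5.063×10^5 = 22.7.
Since E_P < E_Q, lowering the temperature improves selectivity toward P.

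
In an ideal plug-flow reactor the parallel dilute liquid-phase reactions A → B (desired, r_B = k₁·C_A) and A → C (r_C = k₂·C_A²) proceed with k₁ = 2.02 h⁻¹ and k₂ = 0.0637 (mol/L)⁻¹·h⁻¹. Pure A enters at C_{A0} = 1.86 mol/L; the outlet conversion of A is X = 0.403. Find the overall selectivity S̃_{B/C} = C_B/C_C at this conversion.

C_A = C_{A0}(1−X) = 1.110 mol/L.
Along a PFR/batch, dC_B/dC_A = −r_B/(r_B+r_C) = −k₁/(k₁+k₂·C_A).
Integrating from C_{A0} to C_A: C_B = (2.02/0.0637)·ln[(2.02+0.0637·1.86)/(2.02+0.0637·1.11)] = 31.71·ln(2.138/2.091) = 0.7161 mol/L.
C_C = (C_{A0}−C_A)−C_B = 0.03351 mol/L; S̃_{B/C} = 0.7161/0.03351 = 21.4.

21.4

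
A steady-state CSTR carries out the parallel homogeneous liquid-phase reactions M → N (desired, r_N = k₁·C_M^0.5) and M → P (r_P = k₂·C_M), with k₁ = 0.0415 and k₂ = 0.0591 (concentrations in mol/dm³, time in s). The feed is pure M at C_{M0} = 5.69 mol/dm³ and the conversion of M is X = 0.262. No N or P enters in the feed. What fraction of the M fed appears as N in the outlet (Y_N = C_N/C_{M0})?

0.0669

Exit C_M = C_{M0}(1−X) = 5.69×0.738 = 4.199 mol/dm³.
In a CSTR the entire volume is at exit conditions, so r_N = 0.0415×4.199^0.5 = 0.08504 and r_P = 0.0591×4.199 = 0.2482.
Fraction of consumed M going to N: r_N/(r_N+r_P) = 0.2552.
C_N = 0.2552·C_{M0}·X = 0.2552×5.69×0.262 = 0.380 mol/dm³; Y_N = C_N/C_{M0} = 0.0669.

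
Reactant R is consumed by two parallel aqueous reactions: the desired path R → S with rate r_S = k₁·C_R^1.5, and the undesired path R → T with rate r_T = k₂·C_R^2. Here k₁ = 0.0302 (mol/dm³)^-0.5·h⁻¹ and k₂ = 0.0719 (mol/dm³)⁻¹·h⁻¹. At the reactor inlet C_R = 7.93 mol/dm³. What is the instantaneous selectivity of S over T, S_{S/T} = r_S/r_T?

S_{S/T} = r_S/r_T = (k₁·C_R^1.5)/(k₂·C_R^2) = (k₁/k₂)·C_R^-0.5.
= (0.0302×7.930^1.5) / (0.0719×7.930^2) = 0.6744/4.521 = 0.149.

0.149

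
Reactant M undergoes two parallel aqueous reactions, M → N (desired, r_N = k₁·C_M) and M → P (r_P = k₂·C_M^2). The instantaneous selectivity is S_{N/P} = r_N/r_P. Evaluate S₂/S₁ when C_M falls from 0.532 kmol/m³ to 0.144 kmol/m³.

S_{N/P} = (k₁/k₂)·C_M⁻¹, so S₂/S₁ = (C_{M,2}/C_{M,1})⁻¹.
= 0.532/0.144 = 3.69.

3.69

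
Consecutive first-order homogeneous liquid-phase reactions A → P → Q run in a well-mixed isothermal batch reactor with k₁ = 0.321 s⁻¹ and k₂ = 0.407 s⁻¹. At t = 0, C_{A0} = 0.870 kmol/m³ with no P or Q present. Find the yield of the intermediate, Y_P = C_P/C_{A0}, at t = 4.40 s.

0.286

The intermediate concentration in a first-order A→B→C sequence is C_P = k₁C_{A0}(e^(−k₁t) − e^(−k₂t))/(k₂−k₁).
e^(−k₁t) = e^(−0.321×4.40) = e^(−1.412) = 0.2436; e^(−k₂t) = e^(−1.791) = 0.1668.
C_P = 0.321×0.870/(0.407−0.321) × (0.2436−0.1668) = 3.247×0.07673 = 0.2492 kmol/m³.
Y_P = C_P/C_{A0} = 0.2492/0.870 = 0.286.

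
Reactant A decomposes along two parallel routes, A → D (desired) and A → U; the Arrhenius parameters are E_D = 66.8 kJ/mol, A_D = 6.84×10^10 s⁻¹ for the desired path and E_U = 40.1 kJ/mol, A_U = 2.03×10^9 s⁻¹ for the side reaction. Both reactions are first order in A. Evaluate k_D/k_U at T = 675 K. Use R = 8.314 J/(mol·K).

0.289

With equal orders, S_{D/U} = k_D/k_U = (A_D/A_U)·exp[(E_U−E_D)/(RT)].
(E_U−E_D)/(RT) = (40.1−66.8)×10³/(8.314×675) = -26700/5612 = -4.758.
k_D/k_U = (6.84×10^10/2.03×10^9)·exp(-4.758) = 33.69 × 0.008585 = 0.289.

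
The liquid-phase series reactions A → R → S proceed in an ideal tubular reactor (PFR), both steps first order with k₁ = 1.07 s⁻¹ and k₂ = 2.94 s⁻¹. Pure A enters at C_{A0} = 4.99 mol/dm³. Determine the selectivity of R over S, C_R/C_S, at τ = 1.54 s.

0.148

The intermediate concentration in a first-order A→B→C sequence is C_R = k₁C_{A0}(e^(−k₁τ) − e^(−k₂τ))/(k₂−k₁).
e^(−k₁τ) = e^(−1.07×1.54) = e^(−1.648) = 0.1925; e^(−k₂τ) = e^(−4.528) = 0.01081.
C_R = 1.07×4.99/(2.94−1.07) × (0.1925−0.01081) = 2.855×0.1817 = 0.5187 mol/dm³.
C_A = C_{A0}e^(−k₁τ) = 0.9604 mol/dm³, so C_S = C_{A0}−C_A−C_R = 3.511 mol/dm³; C_R/C_S = 0.148.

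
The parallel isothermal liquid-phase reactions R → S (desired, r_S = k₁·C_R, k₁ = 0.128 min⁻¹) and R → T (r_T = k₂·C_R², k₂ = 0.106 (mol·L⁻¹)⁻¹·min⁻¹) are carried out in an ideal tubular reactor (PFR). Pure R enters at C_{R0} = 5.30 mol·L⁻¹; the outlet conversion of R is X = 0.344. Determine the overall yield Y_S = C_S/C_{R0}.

C_R = C_{R0}(1−X) = 3.477 mol·L⁻¹.
Along a PFR/batch, dC_S/dC_R = −r_S/(r_S+r_T) = −k₁/(k₁+k₂·C_R).
Integrating from C_{R0} to C_R: C_S = (0.128/0.106)·ln[(0.128+0.106·5.30)/(0.128+0.106·3.48)] = 1.208·ln(0.6898/0.4965) = 0.3970 mol·L⁻¹.
Y_S = C_S/C_{R0} = 0.3970/5.30 = 0.0749.

0.0749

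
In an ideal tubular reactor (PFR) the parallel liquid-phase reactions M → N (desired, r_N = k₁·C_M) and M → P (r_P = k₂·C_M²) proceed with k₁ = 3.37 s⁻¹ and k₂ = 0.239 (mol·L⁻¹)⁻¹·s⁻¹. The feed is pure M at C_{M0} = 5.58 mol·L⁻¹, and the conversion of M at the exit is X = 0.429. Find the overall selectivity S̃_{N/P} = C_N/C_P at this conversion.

C_M = C_{M0}(1−X) = 3.186 mol·L⁻¹.
Along a PFR/batch, dC_N/dC_M = −r_N/(r_N+r_P) = −k₁/(k₁+k₂·C_M).
Integrating from C_{M0} to C_M: C_N = (3.37/0.239)·ln[(3.37+0.239·5.58)/(3.37+0.239·3.19)] = 14.10·ln(4.704/4.131) = 1.829 mol·L⁻¹.
C_P = (C_{M0}−C_M)−C_N = 0.5651 mol·L⁻¹; S̃_{N/P} = 1.829/0.5651 = 3.24.

3.24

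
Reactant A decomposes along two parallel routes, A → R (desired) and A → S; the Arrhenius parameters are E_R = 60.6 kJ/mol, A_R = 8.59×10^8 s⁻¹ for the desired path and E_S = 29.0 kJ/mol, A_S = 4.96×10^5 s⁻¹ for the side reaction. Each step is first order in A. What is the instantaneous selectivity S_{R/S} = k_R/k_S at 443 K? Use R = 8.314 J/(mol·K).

Since both paths have the same order in A, the concentration cancels and S_{R/S} = k_R/k_S = (A_R/A_S)·exp[(E_S−E_R)/(RT)].
(E_S−E_R)/(RT) = (29.0−60.6)×10³/(8.314×443) = -31600/3683 = -8.580.
k_R/k_S = (8.59×10^8/4.96×10^5)·exp(-8.580) = 1732 × 1.879×10^-4 = 0.325.

0.325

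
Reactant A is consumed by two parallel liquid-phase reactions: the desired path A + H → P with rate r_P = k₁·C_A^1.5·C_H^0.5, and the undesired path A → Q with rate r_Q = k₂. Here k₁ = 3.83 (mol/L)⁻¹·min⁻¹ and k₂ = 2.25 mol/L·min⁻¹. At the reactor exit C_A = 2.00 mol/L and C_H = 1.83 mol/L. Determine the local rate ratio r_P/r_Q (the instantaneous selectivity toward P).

6.51

S_{P/Q} = r_P/r_Q = (k₁·C_A^1.5·C_H^0.5)/(k₂) = (k₁/k₂)·C_A^1.5·C_H^0.5.
= (3.83×2.000^1.5×1.830^0.5) / (2.25) = 14.65/2.250 = 6.51.
Since the desired path is higher order in A, keeping C_A high (PFR or concentrated feed) favours P.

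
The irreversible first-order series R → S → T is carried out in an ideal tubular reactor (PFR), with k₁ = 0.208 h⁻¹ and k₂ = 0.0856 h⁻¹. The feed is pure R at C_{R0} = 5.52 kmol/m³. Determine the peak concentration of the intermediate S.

2.97 kmol/m³

For a first-order series the maximum intermediate yield is C_{S,max}/C_{R0} = (k₁/k₂)^[k₂/(k₂−k₁)].
= (0.208/0.0856)^(0.0856/(0.0856−0.208)) = (2.430)^(-0.6993) = 0.5375.
C_{S,max} = 0.5375×5.52 = 2.97 kmol/m³.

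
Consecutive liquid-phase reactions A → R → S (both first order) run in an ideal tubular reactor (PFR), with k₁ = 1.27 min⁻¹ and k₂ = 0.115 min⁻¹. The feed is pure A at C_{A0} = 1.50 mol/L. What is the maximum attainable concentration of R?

Evaluating C_R at τ_opt = ln(k₂/k₁)/(k₂−k₁) gives C_{R,max}/C_{A0} = (k₁/k₂)^[k₂/(k₂−k₁)].
= (1.27/0.115)^(0.115/(0.115−1.27)) = (11.04)^(-0.09957) = 0.7873.
C_{R,max} = 0.7873×1.50 = 1.18 mol/L.

1.18 mol/L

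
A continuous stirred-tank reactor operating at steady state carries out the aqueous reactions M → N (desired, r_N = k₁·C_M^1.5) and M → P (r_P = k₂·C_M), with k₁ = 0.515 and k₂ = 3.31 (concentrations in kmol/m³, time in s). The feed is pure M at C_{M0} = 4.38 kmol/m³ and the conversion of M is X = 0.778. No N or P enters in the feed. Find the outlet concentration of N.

0.453 kmol/m³

Exit C_M = C_{M0}(1−X) = 4.38×0.222 = 0.9724 kmol/m³.
A CSTR operates uniformly at the exit composition, giving r_N = 0.4938 and r_P = 3.219 (each k·C_M^n at C_M = 0.9724).
Fraction of consumed M going to N: r_N/(r_N+r_P) = 0.1330.
C_N = 0.1330·C_{M0}·X = 0.1330×4.38×0.778 = 0.453 kmol/m³.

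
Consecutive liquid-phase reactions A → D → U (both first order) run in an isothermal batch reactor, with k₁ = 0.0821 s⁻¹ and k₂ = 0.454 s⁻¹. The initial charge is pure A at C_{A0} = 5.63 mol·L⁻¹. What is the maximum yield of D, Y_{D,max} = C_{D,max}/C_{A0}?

0.124

For a first-order series the maximum intermediate yield is C_{D,max}/C_{A0} = (k₁/k₂)^[k₂/(k₂−k₁)].
= (0.0821/0.454)^(0.454/(0.454−0.0821)) = (0.1808)^(1.221) = 0.1240.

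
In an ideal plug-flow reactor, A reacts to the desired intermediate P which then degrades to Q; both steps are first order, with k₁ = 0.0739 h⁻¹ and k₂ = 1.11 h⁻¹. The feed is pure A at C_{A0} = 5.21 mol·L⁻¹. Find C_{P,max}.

0.286 mol·L⁻¹

At the optimum, C_{P,max}/C_{A0} = (k₁/k₂)^[k₂/(k₂−k₁)].
= (0.0739/1.11)^(1.11/(1.11−0.0739)) = (0.06658)^(1.071) = 0.05488.
C_{P,max} = 0.05488×5.21 = 0.286 mol·L⁻¹.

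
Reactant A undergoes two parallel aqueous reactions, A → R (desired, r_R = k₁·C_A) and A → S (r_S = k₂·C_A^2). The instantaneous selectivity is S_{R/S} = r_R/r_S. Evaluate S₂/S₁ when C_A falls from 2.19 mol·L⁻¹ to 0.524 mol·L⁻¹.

4.18

S_{R/S} = (k₁/k₂)·C_A⁻¹, so S₂/S₁ = (C_{A,2}/C_{A,1})⁻¹.
= 2.19/0.524 = 4.18.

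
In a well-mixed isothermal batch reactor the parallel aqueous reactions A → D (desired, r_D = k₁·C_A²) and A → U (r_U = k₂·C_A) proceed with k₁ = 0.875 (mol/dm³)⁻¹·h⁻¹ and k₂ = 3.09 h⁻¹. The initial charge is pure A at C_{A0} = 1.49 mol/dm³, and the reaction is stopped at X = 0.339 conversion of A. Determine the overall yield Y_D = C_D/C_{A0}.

0.0877

C_A = C_{A0}(1−X) = 0.9849 mol/dm³.
Along a PFR/batch, dC_U/dC_A = −r_U/(r_D+r_U) = −k₂/(k₂+k₁·C_A).
Integrating from C_{A0} to C_A: C_U = (3.09/0.875)·ln[(3.09+0.875·1.49)/(3.09+0.875·0.985)] = 3.531·ln(4.394/3.952) = 0.3744 mol/dm³.
Then C_D = (C_{A0}−C_A) − C_U = 0.5051 − 0.3744 = 0.1307 mol/dm³.
Y_D = C_D/C_{A0} = 0.1307/1.49 = 0.0877.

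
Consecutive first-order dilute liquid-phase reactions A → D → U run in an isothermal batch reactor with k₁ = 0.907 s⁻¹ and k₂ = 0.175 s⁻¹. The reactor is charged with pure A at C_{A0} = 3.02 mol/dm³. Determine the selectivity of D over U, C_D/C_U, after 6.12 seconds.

Solving the coupled first-order balances gives C_D(t) = [k₁/(k₂−k₁)]·C_{A0}·(e^(−k₁t) − e^(−k₂t)).
e^(−k₁t) = e^(−0.907×6.12) = e^(−5.551) = 0.003884; e^(−k₂t) = e^(−1.071) = 0.3427.
C_D = 0.907×3.02/(0.175−0.907) × (0.003884−0.3427) = (-3.742)×(-0.3388) = 1.268 mol/dm³.
C_A = C_{A0}e^(−k₁t) = 0.01173 mol/dm³, so C_U = C_{A0}−C_A−C_D = 1.741 mol/dm³; C_D/C_U = 0.728.

0.728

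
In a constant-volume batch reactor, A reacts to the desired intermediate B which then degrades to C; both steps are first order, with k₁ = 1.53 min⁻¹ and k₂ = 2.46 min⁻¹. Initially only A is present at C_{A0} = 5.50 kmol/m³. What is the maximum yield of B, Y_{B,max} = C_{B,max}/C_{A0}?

0.285

For a first-order series the maximum intermediate yield is C_{B,max}/C_{A0} = (k₁/k₂)^[k₂/(k₂−k₁)].
= (1.53/2.46)^(2.46/(2.46−1.53)) = (0.6220)^(2.645) = 0.2847.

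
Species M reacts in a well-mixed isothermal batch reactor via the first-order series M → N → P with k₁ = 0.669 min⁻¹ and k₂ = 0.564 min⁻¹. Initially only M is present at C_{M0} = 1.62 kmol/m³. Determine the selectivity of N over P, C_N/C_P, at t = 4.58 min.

The intermediate concentration in a first-order A→B→C sequence is C_N = k₁C_{M0}(e^(−k₁t) − e^(−k₂t))/(k₂−k₁).
e^(−k₁t) = e^(−0.669×4.58) = e^(−3.064) = 0.04670; e^(−k₂t) = e^(−2.583) = 0.07554.
C_N = 0.669×1.62/(0.564−0.669) × (0.04670−0.07554) = (-10.32)×(-0.02884) = 0.2977 kmol/m³.
C_M = C_{M0}e^(−k₁t) = 0.07565 kmol/m³, so C_P = C_{M0}−C_M−C_N = 1.247 kmol/m³; C_N/C_P = 0.239.

0.239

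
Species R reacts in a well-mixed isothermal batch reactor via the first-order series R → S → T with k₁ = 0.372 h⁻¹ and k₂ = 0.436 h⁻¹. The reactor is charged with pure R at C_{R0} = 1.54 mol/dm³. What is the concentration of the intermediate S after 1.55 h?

The intermediate concentration in a first-order A→B→C sequence is C_S = k₁C_{R0}(e^(−k₁t) − e^(−k₂t))/(k₂−k₁).
e^(−k₁t) = e^(−0.372×1.55) = e^(−0.5766) = 0.5618; e^(−k₂t) = e^(−0.6758) = 0.5087.
C_S = 0.372×1.54/(0.436−0.372) × (0.5618−0.5087) = 8.951×0.05306 = 0.4749 mol/dm³.

0.475 mol/dm³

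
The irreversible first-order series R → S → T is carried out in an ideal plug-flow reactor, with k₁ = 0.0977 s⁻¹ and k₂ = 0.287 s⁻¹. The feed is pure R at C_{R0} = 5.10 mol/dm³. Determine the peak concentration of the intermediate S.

Evaluating C_S at τ_opt = ln(k₂/k₁)/(k₂−k₁) gives C_{S,max}/C_{R0} = (k₁/k₂)^[k₂/(k₂−k₁)].
= (0.0977/0.287)^(0.287/(0.287−0.0977)) = (0.3404)^(1.516) = 0.1952.
C_{S,max} = 0.1952×5.10 = 0.996 mol/dm³.

0.996 mol/dm³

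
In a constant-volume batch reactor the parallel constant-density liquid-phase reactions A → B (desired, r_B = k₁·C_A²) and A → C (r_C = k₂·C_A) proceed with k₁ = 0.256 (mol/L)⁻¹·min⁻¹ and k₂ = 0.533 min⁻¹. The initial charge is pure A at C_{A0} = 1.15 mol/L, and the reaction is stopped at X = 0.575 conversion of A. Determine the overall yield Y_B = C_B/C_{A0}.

C_A = C_{A0}(1−X) = 0.4888 mol/L.
Along a PFR/batch, dC_C/dC_A = −r_C/(r_B+r_C) = −k₂/(k₂+k₁·C_A).
Integrating from C_{A0} to C_A: C_C = (0.533/0.256)·ln[(0.533+0.256·1.15)/(0.533+0.256·0.489)] = 2.082·ln(0.8274/0.6581) = 0.4766 mol/L.
Then C_B = (C_{A0}−C_A) − C_C = 0.6612 − 0.4766 = 0.1847 mol/L.
Y_B = C_B/C_{A0} = 0.1847/1.15 = 0.161.

0.161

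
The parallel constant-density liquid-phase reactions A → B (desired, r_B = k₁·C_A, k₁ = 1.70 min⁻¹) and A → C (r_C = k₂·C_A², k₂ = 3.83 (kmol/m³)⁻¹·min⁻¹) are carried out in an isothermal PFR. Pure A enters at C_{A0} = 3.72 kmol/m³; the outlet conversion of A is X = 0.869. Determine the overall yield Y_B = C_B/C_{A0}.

0.179

C_A = C_{A0}(1−X) = 0.4873 kmol/m³.
Along a PFR/batch, dC_B/dC_A = −r_B/(r_B+r_C) = −k₁/(k₁+k₂·C_A).
Integrating from C_{A0} to C_A: C_B = (1.70/3.83)·ln[(1.70+3.83·3.72)/(1.70+3.83·0.487)] = 0.4439·ln(15.95/3.566) = 0.6648 kmol/m³.
Y_B = C_B/C_{A0} = 0.6648/3.72 = 0.179.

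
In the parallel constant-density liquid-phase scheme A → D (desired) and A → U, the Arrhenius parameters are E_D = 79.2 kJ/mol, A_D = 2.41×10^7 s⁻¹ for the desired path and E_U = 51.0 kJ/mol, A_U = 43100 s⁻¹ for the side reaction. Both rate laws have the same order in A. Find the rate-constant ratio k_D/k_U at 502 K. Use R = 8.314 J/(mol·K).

0.650

k_D/k_U = (A_D/A_U)·exp[−(E_D−E_U)/(RT)] = (A_D/A_U)·exp[(E_U−E_D)/(RT)].
(E_U−E_D)/(RT) = (51.0−79.2)×10³/(8.314×502) = -28200/4174 = -6.757.
k_D/k_U = (2.41×10^7/43100)·exp(-6.757) = 559.2 × 0.001163 = 0.650.
Since E_D > E_U, raising the temperature improves selectivity toward D.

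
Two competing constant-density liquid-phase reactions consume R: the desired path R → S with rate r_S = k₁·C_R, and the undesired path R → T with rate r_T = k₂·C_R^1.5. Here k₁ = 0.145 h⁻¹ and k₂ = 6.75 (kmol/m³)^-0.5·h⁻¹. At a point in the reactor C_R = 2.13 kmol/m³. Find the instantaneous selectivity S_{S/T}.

0.0147

S_{S/T} = r_S/r_T = (k₁·C_R)/(k₂·C_R^1.5) = (k₁/k₂)·C_R^-0.5.
= (0.145×2.130) / (6.75×2.130^1.5) = 0.3088/20.98 = 0.0147.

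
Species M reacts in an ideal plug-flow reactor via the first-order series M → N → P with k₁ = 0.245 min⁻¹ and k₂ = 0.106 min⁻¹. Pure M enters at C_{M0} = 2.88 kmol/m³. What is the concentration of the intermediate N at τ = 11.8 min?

1.17 kmol/m³

Solving the coupled first-order balances gives C_N(τ) = [k₁/(k₂−k₁)]·C_{M0}·(e^(−k₁τ) − e^(−k₂τ)).
e^(−k₁τ) = e^(−0.245×11.8) = e^(−2.891) = 0.05552; e^(−k₂τ) = e^(−1.251) = 0.2863.
C_N = 0.245×2.88/(0.106−0.245) × (0.05552−0.2863) = (-5.076)×(-0.2308) = 1.171 kmol/m³.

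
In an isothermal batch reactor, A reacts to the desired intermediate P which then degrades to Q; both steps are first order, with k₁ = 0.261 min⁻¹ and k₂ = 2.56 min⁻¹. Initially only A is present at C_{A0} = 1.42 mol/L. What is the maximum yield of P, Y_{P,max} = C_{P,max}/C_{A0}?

Evaluating C_P at t_opt = ln(k₂/k₁)/(k₂−k₁) gives C_{P,max}/C_{A0} = (k₁/k₂)^[k₂/(k₂−k₁)].
= (0.261/2.56)^(2.56/(2.56−0.261)) = (0.1020)^(1.114) = 0.07867.

0.0787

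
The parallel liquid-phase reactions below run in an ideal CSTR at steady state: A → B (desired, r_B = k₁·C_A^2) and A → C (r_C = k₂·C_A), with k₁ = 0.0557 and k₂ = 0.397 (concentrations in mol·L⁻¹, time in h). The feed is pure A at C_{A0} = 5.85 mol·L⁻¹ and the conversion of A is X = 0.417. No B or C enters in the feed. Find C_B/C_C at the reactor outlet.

Exit C_A = C_{A0}(1−X) = 5.85×0.583 = 3.411 mol·L⁻¹.
A CSTR operates uniformly at the exit composition, giving r_B = 0.6479 and r_C = 1.354 (each k·C_A^n at C_A = 3.411).
Overall selectivity = C_B/C_C = r_Bτ/(r_Cτ) = r_B/r_C = 0.479.

0.479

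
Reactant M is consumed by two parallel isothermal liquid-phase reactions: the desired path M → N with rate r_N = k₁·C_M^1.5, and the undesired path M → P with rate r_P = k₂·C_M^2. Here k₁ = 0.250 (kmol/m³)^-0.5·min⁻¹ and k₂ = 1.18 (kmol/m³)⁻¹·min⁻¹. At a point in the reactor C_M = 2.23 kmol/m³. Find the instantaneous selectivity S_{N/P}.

S_{N/P} = r_N/r_P = (k₁·C_M^1.5)/(k₂·C_M^2) = (k₁/k₂)·C_M^-0.5.
= (0.250×2.230^1.5) / (1.18×2.230^2) = 0.8325/5.868 = 0.142.

0.142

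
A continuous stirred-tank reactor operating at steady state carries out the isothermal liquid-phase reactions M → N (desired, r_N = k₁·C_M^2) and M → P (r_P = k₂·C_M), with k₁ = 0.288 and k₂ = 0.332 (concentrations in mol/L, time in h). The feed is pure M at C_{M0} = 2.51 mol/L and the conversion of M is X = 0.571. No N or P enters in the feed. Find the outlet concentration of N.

Exit C_M = C_{M0}(1−X) = 2.51×0.429 = 1.077 mol/L.
A CSTR operates uniformly at the exit composition, giving r_N = 0.3339 and r_P = 0.3575 (each k·C_M^n at C_M = 1.077).
Fraction of consumed M going to N: r_N/(r_N+r_P) = 0.4830.
C_N = 0.4830·C_{M0}·X = 0.4830×2.51×0.571 = 0.692 mol/L.

0.692 mol/L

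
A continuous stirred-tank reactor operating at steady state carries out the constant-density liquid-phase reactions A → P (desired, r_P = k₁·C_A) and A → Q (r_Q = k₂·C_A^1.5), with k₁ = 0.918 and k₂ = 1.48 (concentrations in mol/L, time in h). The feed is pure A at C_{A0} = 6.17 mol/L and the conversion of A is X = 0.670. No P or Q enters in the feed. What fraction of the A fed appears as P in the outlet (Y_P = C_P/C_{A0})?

0.203

Exit C_A = C_{A0}(1−X) = 6.17×0.330 = 2.036 mol/L.
In a CSTR the entire volume is at exit conditions, so r_P = 0.918×2.036 = 1.869 and r_Q = 1.48×2.036^1.5 = 4.300.
Fraction of consumed A going to P: r_P/(r_P+r_Q) = 0.3030.
C_P = 0.3030·C_{A0}·X = 0.3030×6.17×0.670 = 1.25 mol/L; Y_P = C_P/C_{A0} = 0.203.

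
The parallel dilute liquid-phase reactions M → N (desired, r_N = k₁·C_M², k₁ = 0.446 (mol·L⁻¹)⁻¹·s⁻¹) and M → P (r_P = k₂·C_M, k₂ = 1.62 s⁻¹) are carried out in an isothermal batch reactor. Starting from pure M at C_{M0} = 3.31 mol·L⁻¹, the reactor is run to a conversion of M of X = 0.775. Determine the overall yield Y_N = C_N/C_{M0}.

0.269

C_M = C_{M0}(1−X) = 0.7447 mol·L⁻¹.
Along a PFR/batch, dC_P/dC_M = −r_P/(r_N+r_P) = −k₂/(k₂+k₁·C_M).
Integrating from C_{M0} to C_M: C_P = (1.62/0.446)·ln[(1.62+0.446·3.31)/(1.62+0.446·0.745)] = 3.632·ln(3.096/1.952) = 1.675 mol·L⁻¹.
Then C_N = (C_{M0}−C_M) − C_P = 2.565 − 1.675 = 0.8898 mol·L⁻¹.
Y_N = C_N/C_{M0} = 0.8898/3.31 = 0.269.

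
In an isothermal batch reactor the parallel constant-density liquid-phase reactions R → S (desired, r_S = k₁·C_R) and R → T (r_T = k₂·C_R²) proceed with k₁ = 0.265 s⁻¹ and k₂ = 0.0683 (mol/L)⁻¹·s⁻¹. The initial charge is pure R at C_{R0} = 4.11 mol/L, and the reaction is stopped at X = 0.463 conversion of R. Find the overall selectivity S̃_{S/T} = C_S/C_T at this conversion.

C_R = C_{R0}(1−X) = 2.207 mol/L.
Along a PFR/batch, dC_S/dC_R = −r_S/(r_S+r_T) = −k₁/(k₁+k₂·C_R).
Integrating from C_{R0} to C_R: C_S = (0.265/0.0683)·ln[(0.265+0.0683·4.11)/(0.265+0.0683·2.21)] = 3.880·ln(0.5457/0.4157) = 1.055 mol/L.
C_T = (C_{R0}−C_R)−C_S = 0.8475 mol/L; S̃_{S/T} = 1.055/0.8475 = 1.25.

1.25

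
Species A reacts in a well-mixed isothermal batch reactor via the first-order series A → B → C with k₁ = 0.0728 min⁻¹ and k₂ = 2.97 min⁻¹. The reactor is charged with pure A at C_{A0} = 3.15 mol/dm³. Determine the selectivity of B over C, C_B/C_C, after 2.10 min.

0.179

The intermediate concentration in a first-order A→B→C sequence is C_B = k₁C_{A0}(e^(−k₁t) − e^(−k₂t))/(k₂−k₁).
e^(−k₁t) = e^(−0.0728×2.10) = e^(−0.1529) = 0.8582; e^(−k₂t) = e^(−6.237) = 0.001956.
C_B = 0.0728×3.15/(2.97−0.0728) × (0.8582−0.001956) = 0.07915×0.8563 = 0.06778 mol/dm³.
C_A = C_{A0}e^(−k₁t) = 2.703 mol/dm³, so C_C = C_{A0}−C_A−C_B = 0.3788 mol/dm³; C_B/C_C = 0.179.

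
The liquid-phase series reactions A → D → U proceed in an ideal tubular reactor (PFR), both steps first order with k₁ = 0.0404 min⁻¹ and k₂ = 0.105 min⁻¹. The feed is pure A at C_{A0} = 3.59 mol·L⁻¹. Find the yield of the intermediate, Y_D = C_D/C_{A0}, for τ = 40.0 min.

The intermediate concentration in a first-order A→B→C sequence is C_D = k₁C_{A0}(e^(−k₁τ) − e^(−k₂τ))/(k₂−k₁).
e^(−k₁τ) = e^(−0.0404×40.0) = e^(−1.616) = 0.1987; e^(−k₂τ) = e^(−4.200) = 0.01500.
C_D = 0.0404×3.59/(0.105−0.0404) × (0.1987−0.01500) = 2.245×0.1837 = 0.4124 mol·L⁻¹.
Y_D = C_D/C_{A0} = 0.4124/3.59 = 0.115.

0.115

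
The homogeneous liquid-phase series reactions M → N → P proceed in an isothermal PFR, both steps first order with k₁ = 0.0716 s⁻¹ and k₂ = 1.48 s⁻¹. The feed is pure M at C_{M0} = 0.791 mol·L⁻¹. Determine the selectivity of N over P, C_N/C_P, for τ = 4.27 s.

0.165

For first-order series with pure M initially, C_N(τ) = k₁C_{M0}/(k₂−k₁)·(e^(−k₁τ) − e^(−k₂τ)).
e^(−k₁τ) = e^(−0.0716×4.27) = e^(−0.3057) = 0.7366; e^(−k₂τ) = e^(−6.320) = 0.001801.
C_N = 0.0716×0.791/(1.48−0.0716) × (0.7366−0.001801) = 0.04021×0.7348 = 0.02955 mol·L⁻¹.
C_M = C_{M0}e^(−k₁τ) = 0.5826 mol·L⁻¹, so C_P = C_{M0}−C_M−C_N = 0.1788 mol·L⁻¹; C_N/C_P = 0.165.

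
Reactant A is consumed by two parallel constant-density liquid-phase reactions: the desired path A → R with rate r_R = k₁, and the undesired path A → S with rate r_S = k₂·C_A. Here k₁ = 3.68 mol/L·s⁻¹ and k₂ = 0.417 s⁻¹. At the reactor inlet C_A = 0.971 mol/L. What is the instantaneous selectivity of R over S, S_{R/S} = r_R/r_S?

9.09

S_{R/S} = r_R/r_S = (k₁)/(k₂·C_A) = (k₁/k₂)·C_A⁻¹.
= (3.68) / (0.417×0.9710) = 3.680/0.4049 = 9.09.
The undesired path is higher order in A, so low C_A (CSTR or dilute feed) favours R.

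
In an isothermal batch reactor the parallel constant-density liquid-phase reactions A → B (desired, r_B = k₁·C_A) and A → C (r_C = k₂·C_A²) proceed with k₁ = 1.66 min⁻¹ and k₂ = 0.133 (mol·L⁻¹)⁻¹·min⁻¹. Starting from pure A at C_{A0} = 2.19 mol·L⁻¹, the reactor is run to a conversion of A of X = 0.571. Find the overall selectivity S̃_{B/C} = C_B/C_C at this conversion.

C_A = C_{A0}(1−X) = 0.9395 mol·L⁻¹.
Along a PFR/batch, dC_B/dC_A = −r_B/(r_B+r_C) = −k₁/(k₁+k₂·C_A).
Integrating from C_{A0} to C_A: C_B = (1.66/0.133)·ln[(1.66+0.133·2.19)/(1.66+0.133·0.940)] = 12.48·ln(1.951/1.785) = 1.112 mol·L⁻¹.
C_C = (C_{A0}−C_A)−C_B = 0.1386 mol·L⁻¹; S̃_{B/C} = 1.112/0.1386 = 8.02.

8.02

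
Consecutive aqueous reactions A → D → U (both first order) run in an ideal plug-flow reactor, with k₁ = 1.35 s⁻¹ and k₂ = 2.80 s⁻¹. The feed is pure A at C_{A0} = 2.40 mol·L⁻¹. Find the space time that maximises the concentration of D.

0.503 s

Setting dC_D/dτ = 0 gives τ_opt = ln(k₂/k₁)/(k₂−k₁).
= ln(2.80/1.35)/(2.80−1.35) = ln(2.074)/1.450 = 0.7295/1.450 = 0.503 s.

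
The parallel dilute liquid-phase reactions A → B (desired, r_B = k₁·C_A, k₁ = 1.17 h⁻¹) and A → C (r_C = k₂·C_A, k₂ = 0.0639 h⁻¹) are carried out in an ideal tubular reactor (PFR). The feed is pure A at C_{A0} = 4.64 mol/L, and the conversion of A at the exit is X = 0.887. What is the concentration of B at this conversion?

C_A = C_{A0}(1−X) = 0.5243 mol/L.
Both paths are first order in A, so the instantaneous fraction to B is constant: dC_B/d(−C_A) = k₁/(k₁+k₂) = 0.9482.
C_B = 0.9482·(C_{A0}−C_A) = 0.9482×4.116 = 3.90 mol/L.

3.90 mol/L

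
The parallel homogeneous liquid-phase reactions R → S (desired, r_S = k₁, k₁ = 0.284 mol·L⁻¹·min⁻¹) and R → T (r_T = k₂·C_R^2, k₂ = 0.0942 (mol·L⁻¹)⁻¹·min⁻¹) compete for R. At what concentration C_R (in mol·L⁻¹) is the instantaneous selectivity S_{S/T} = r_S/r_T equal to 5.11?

0.768 mol·L⁻¹

S_{S/T} = (k₁/k₂)·C_R^-2 ⇒ C_R = (S·k₂/k₁)^(-0.5).
= (5.11×0.0942/0.284)^(-0.5) = (1.695)^(-0.5) = 0.768 mol·L⁻¹.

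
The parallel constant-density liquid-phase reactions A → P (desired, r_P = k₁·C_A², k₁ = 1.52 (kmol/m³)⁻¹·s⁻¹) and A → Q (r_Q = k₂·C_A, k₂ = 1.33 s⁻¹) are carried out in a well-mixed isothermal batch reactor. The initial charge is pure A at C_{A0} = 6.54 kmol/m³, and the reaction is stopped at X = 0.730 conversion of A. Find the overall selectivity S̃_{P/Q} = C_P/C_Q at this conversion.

C_A = C_{A0}(1−X) = 1.766 kmol/m³.
Along a PFR/batch, dC_Q/dC_A = −r_Q/(r_P+r_Q) = −k₂/(k₂+k₁·C_A).
Integrating from C_{A0} to C_A: C_Q = (1.33/1.52)·ln[(1.33+1.52·6.54)/(1.33+1.52·1.77)] = 0.8750·ln(11.27/4.014) = 0.9034 kmol/m³.
Then C_P = (C_{A0}−C_A) − C_Q = 4.774 − 0.9034 = 3.871 kmol/m³.
S̃_{P/Q} = C_P/C_Q = 3.871/0.9034 = 4.28.

4.28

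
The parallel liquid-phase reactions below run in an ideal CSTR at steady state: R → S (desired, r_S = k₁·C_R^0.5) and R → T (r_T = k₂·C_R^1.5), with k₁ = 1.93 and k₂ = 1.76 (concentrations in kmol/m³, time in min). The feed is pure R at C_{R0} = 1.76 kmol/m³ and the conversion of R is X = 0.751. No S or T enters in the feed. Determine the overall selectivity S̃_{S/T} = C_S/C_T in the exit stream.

2.50

Exit C_R = C_{R0}(1−X) = 1.76×0.249 = 0.4382 kmol/m³.
Rates in a CSTR are evaluated at the outlet concentration: r_S = 1.93×0.4382^0.5 = 1.278, r_T = 1.76×0.4382^1.5 = 0.5106.
Overall selectivity = C_S/C_T = r_Sτ/(r_Tτ) = r_S/r_T = 2.50.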